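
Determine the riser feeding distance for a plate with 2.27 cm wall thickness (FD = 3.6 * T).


Formula: FD = 3.6 * T  (riser feeding-distance rule)
FD = 3.6 * 2.27 cm = 8.1720 cm

8.1720 cm


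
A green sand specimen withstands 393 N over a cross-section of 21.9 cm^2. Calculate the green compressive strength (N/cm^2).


Formula: Compressive Strength = Force / Area
Strength = 393 N / 21.9 cm^2 = 17.9452 N/cm^2

Final answer: 17.9452 N/cm^2


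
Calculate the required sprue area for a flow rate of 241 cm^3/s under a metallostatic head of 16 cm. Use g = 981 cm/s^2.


Formula: v = sqrt(2*g*h), A = Q/v
Velocity: v = sqrt(2 * 981 * 16) = sqrt(31392) = 177.1779 cm/s
Sprue area: A = Q / v = 241 / 177.1779 = 1.3602 cm^2

Answer: 1.3602 cm^2


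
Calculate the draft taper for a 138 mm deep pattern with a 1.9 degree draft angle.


Formula: taper = depth * tan(draft_angle)
tan(1.9 deg) = 0.0331734
taper = 138 mm * 0.0331734 = 4.5779 mm


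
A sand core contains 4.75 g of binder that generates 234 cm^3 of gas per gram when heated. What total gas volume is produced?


Formula: V_gas = W_binder * gas_evolution_rate
V = 4.75 g * 234 cm^3/g = 1111.5000 cm^3


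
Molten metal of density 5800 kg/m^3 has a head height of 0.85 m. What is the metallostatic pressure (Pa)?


Formula: P = rho * g * h
rho * g = 5800 * 9.81 = 56898.0 N/m^3
P = 56898.0 * 0.85 = 48363.3000 Pa

Final answer: 48363.3000 Pa


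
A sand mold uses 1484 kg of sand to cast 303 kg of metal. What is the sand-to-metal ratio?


Formula: Sand-to-Metal Ratio = W_sand / W_metal
Ratio = 1484 kg / 303 kg = 4.8977

Answer: 4.8977


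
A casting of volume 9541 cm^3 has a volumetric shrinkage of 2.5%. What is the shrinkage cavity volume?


Formula: V_shrink = V_casting * shrinkage_pct / 100
V_shrink = 9541 cm^3 * 2.5 / 100 = 238.5250 cm^3

Answer: 238.5250 cm^3


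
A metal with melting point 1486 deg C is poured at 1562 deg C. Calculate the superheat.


Formula: Superheat = T_pour - T_melt
Superheat = 1562 - 1486 = 76 deg C

Answer: 76 deg C


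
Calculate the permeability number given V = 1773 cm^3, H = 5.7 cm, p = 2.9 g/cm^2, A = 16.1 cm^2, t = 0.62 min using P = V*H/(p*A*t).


Formula: Permeability Number P = (V * H) / (p * A * t)
Numerator: V * H = 1773 * 5.7 = 10106.1
Denominator: p * A * t = 2.9 * 16.1 * 0.62 = 28.9478
P = 10106.1 / 28.9478 = 349.1146

Answer: 349.1146


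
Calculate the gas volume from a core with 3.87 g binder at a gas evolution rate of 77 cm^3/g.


Formula: V_gas = W_binder * gas_evolution_rate
V = 3.87 g * 77 cm^3/g = 297.9900 cm^3

Final answer: 297.9900 cm^3


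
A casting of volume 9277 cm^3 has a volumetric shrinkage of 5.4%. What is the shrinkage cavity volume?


Formula: V_shrink = V_casting * shrinkage_pct / 100
V_shrink = 9277 cm^3 * 5.4 / 100 = 500.9580 cm^3

Answer: 500.9580 cm^3


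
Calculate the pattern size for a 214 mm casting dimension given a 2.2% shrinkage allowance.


Formula: L_pattern = L_casting * (1 + shrinkage_rate/100)
Shrinkage factor = 1 + 2.2/100 = 1.022
L_pattern = 214 mm * 1.022 = 218.7080 mm

218.7080 mm


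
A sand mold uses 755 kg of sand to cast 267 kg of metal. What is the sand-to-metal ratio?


Formula: Sand-to-Metal Ratio = W_sand / W_metal
Ratio = 755 kg / 267 kg = 2.8277

Answer: 2.8277


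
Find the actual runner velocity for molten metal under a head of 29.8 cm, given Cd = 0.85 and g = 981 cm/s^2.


Formula: v = Cd * sqrt(2 * g * h)  (Torricelli with discharge coefficient)
2*g*h = 2 * 981 * 29.8 = 58467.6 cm^2/s^2
sqrt(58467.6) = 241.80074 cm/s
v = 0.85 * 241.80074 = 205.5306 cm/s

Final answer: 205.5306 cm/s


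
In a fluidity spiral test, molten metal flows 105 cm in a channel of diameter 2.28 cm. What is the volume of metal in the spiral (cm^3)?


Formula: V = pi * (d/2)^2 * L  (cylinder volume)
Radius = 2.28/2 = 1.14 cm
V = pi * 1.14^2 * 105 = 428.6955 cm^3

428.6955 cm^3


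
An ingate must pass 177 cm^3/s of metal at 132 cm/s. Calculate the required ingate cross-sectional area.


Formula: A_ingate = Q / v  (continuity equation)
A = 177 cm^3/s / 132 cm/s = 1.3409 cm^2


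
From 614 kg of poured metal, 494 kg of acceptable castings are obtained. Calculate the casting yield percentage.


Formula: Casting Yield = (W_good / W_total) * 100
Yield = (494 kg / 614 kg) * 100 = 80.4560%

Final answer: 80.4560%


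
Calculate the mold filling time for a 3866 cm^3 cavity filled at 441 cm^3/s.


Formula: t_fill = V_mold / Q_flow
t = 3866 cm^3 / 441 cm^3/s = 8.7664 s

Final answer: 8.7664 s


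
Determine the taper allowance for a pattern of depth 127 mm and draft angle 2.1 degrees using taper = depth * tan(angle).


Formula: taper = depth * tan(draft_angle)
tan(2.1 deg) = 0.0366683
taper = 127 mm * 0.0366683 = 4.6569 mm

Answer: 4.6569 mm


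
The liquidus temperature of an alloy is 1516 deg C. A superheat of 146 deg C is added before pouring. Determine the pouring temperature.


Formula: T_pour = T_melt + Superheat
T_pour = 1516 + 146 = 1662 deg C

1662 deg C


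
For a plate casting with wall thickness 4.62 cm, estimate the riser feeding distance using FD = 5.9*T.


Formula: FD = 5.9 * T  (riser feeding-distance rule)
FD = 5.9 * 4.62 cm = 27.2580 cm

Final answer: 27.2580 cm


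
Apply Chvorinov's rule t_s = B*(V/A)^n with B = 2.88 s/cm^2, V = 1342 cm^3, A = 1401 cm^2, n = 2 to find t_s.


Formula: t_s = B * (V/A)^n  (Chvorinov's rule, n=2)
Modulus M = V/A = 1342/1401 = 0.957887 cm
M^2 = 0.957887^2 = 0.917548 cm^2
t_s = 2.88 * 0.917548 = 2.6425 s


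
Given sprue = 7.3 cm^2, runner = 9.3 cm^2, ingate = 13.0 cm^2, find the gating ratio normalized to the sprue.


Sprue:Runner:Ingate = 1 : 9.3/7.3 : 13.0/7.3 = 1:1.27:1.78


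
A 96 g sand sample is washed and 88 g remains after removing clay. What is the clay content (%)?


Formula: Clay% = (W_total - W_washed) / W_total * 100
Clay mass = 96 - 88 = 8 g
Clay% = 8 / 96 * 100 = 8.3333%


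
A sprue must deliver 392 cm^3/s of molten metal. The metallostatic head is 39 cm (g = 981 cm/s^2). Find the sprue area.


Formula: v = sqrt(2*g*h), A = Q/v
Velocity: v = sqrt(2 * 981 * 39) = sqrt(76518) = 276.6189 cm/s
Sprue area: A = Q / v = 392 / 276.6189 = 1.4171 cm^2

1.4171 cm^2


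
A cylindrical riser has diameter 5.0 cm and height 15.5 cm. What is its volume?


Formula: V = pi * (D/2)^2 * H  (cylinder volume)
Radius = D/2 = 5.0/2 = 2.5 cm
V = pi * 2.5^2 * 15.5 = 304.3418 cm^3

Answer: 304.3418 cm^3


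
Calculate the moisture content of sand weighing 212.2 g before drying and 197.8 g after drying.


Formula: MC = (W_wet - W_dry) / W_wet * 100
Water mass = 212.2 - 197.8 = 14.4 g
MC = 14.4 / 212.2 * 100 = 6.7861%

Answer: 6.7861%


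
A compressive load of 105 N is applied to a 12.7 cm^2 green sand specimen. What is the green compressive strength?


Formula: Compressive Strength = Force / Area
Strength = 105 N / 12.7 cm^2 = 8.2677 N/cm^2

8.2677 N/cm^2


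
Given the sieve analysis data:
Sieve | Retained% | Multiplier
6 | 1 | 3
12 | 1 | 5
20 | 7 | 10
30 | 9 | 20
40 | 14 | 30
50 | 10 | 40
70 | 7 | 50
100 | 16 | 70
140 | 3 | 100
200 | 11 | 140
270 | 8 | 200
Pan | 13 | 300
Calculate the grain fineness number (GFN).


Formula: GFN = sum(pct * multiplier) / sum(pct)
sum(pct * multiplier) = 9888
sum(pct) = 100
GFN = 9888 / 100 = 98.88


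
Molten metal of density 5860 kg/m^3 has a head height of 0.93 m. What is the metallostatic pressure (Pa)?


Formula: P = rho * g * h
rho * g = 5860 * 9.81 = 57486.6 N/m^3
P = 57486.6 * 0.93 = 53462.5380 Pa


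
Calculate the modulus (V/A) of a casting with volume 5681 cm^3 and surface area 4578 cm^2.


Formula: Casting Modulus M = V / A
M = 5681 cm^3 / 4578 cm^2 = 1.2409 cm

1.2409 cm


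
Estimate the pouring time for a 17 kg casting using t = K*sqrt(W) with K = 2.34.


Formula: t = K * sqrt(W)
sqrt(W) = sqrt(17) = 4.12311
t = 2.34 * 4.12311 = 9.6481 s

Answer: 9.6481 s


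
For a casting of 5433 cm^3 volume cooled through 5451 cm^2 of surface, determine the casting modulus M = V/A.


Formula: Casting Modulus M = V / A
M = 5433 cm^3 / 5451 cm^2 = 0.9967 cm

Answer: 0.9967 cm


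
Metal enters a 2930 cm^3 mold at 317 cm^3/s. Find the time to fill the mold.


Formula: t_fill = V_mold / Q_flow
t = 2930 cm^3 / 317 cm^3/s = 9.2429 s

Answer: 9.2429 s


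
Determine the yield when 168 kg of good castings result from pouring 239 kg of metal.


Formula: Casting Yield = (W_good / W_total) * 100
Yield = (168 kg / 239 kg) * 100 = 70.2929%

Answer: 70.2929%


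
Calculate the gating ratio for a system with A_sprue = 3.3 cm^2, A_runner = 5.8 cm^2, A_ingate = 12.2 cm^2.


Sprue:Runner:Ingate = 1 : 5.8/3.3 : 12.2/3.3 = 1:1.76:3.70

Answer: 1:1.76:3.70


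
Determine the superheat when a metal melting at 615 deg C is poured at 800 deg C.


Formula: Superheat = T_pour - T_melt
Superheat = 800 - 615 = 185 deg C

Final answer: 185 deg C


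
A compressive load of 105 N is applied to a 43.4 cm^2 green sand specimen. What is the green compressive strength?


Formula: Compressive Strength = Force / Area
Strength = 105 N / 43.4 cm^2 = 2.4194 N/cm^2

Answer: 2.4194 N/cm^2


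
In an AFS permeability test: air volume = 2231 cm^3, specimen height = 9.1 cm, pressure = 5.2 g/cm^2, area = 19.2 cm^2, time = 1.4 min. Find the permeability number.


Formula: Permeability Number P = (V * H) / (p * A * t)
Numerator: V * H = 2231 * 9.1 = 20302.1
Denominator: p * A * t = 5.2 * 19.2 * 1.4 = 139.776
P = 20302.1 / 139.776 = 145.2474

Answer: 145.2474


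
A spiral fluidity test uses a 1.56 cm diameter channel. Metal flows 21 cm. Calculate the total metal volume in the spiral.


Formula: V = pi * (d/2)^2 * L  (cylinder volume)
Radius = 1.56/2 = 0.78 cm
V = pi * 0.78^2 * 21 = 40.1382 cm^3

Final answer: 40.1382 cm^3


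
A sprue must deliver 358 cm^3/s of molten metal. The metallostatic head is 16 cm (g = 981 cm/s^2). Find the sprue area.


Formula: v = sqrt(2*g*h), A = Q/v
Velocity: v = sqrt(2 * 981 * 16) = sqrt(31392) = 177.1779 cm/s
Sprue area: A = Q / v = 358 / 177.1779 = 2.0206 cm^2


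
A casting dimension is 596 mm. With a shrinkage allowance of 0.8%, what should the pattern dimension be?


Formula: L_pattern = L_casting * (1 + shrinkage_rate/100)
Shrinkage factor = 1 + 0.8/100 = 1.008
L_pattern = 596 mm * 1.008 = 600.7680 mm

600.7680 mm


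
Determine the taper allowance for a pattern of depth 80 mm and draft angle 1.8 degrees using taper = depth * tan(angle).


Formula: taper = depth * tan(draft_angle)
tan(1.8 deg) = 0.0314263
taper = 80 mm * 0.0314263 = 2.5141 mm

Answer: 2.5141 mm


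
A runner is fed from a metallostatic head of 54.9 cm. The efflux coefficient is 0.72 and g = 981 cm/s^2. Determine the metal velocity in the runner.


Formula: v = Cd * sqrt(2 * g * h)  (Torricelli with discharge coefficient)
2*g*h = 2 * 981 * 54.9 = 107713.8 cm^2/s^2
sqrt(107713.8) = 328.19781 cm/s
v = 0.72 * 328.19781 = 236.3024 cm/s

Answer: 236.3024 cm/s


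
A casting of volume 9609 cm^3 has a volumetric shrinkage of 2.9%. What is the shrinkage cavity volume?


Formula: V_shrink = V_casting * shrinkage_pct / 100
V_shrink = 9609 cm^3 * 2.9 / 100 = 278.6610 cm^3

278.6610 cm^3


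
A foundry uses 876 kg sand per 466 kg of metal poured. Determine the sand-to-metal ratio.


Formula: Sand-to-Metal Ratio = W_sand / W_metal
Ratio = 876 kg / 466 kg = 1.8798

1.8798


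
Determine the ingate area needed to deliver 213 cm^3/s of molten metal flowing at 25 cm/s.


Formula: A_ingate = Q / v  (continuity equation)
A = 213 cm^3/s / 25 cm/s = 8.5200 cm^2

Final answer: 8.5200 cm^2


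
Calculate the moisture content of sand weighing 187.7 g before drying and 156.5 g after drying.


Formula: MC = (W_wet - W_dry) / W_wet * 100
Water mass = 187.7 - 156.5 = 31.2 g
MC = 31.2 / 187.7 * 100 = 16.6223%

Answer: 16.6223%


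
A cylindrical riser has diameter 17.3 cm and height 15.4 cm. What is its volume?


Formula: V = pi * (D/2)^2 * H  (cylinder volume)
Radius = D/2 = 17.3/2 = 8.65 cm
V = pi * 8.65^2 * 15.4 = 3619.9520 cm^3

Answer: 3619.9520 cm^3


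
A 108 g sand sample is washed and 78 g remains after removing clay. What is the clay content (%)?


Formula: Clay% = (W_total - W_washed) / W_total * 100
Clay mass = 108 - 78 = 30 g
Clay% = 30 / 108 * 100 = 27.7778%

27.7778%


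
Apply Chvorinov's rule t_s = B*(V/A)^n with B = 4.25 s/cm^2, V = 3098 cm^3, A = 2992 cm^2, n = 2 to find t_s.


Formula: t_s = B * (V/A)^n  (Chvorinov's rule, n=2)
Modulus M = V/A = 3098/2992 = 1.035428 cm
M^2 = 1.035428^2 = 1.072111 cm^2
t_s = 4.25 * 1.072111 = 4.5565 s


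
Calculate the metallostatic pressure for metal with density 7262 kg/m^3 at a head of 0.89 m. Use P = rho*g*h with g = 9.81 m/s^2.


Formula: P = rho * g * h
rho * g = 7262 * 9.81 = 71240.22 N/m^3
P = 71240.22 * 0.89 = 63403.7958 Pa

63403.7958 Pa


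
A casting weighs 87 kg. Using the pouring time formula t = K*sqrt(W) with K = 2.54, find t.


Formula: t = K * sqrt(W)
sqrt(W) = sqrt(87) = 9.32738
t = 2.54 * 9.32738 = 23.6915 s

Answer: 23.6915 s


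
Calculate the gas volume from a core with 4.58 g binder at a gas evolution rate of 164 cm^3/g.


Formula: V_gas = W_binder * gas_evolution_rate
V = 4.58 g * 164 cm^3/g = 751.1200 cm^3

Answer: 751.1200 cm^3


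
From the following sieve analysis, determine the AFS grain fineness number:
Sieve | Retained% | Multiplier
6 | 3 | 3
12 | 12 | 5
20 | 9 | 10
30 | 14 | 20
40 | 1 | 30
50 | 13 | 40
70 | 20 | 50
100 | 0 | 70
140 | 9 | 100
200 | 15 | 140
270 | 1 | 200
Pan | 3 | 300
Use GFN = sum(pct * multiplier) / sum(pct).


Formula: GFN = sum(pct * multiplier) / sum(pct)
sum(pct * multiplier) = 6089
sum(pct) = 100
GFN = 6089 / 100 = 60.89


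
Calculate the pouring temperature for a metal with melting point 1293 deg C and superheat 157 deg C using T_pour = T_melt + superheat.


Formula: T_pour = T_melt + Superheat
T_pour = 1293 + 157 = 1450 deg C

Answer: 1450 deg C


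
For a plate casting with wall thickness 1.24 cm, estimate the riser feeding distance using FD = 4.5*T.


Formula: FD = 4.5 * T  (riser feeding-distance rule)
FD = 4.5 * 1.24 cm = 5.5800 cm

5.5800 cm


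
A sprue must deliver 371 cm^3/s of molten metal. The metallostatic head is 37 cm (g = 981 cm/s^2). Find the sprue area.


Formula: v = sqrt(2*g*h), A = Q/v
Velocity: v = sqrt(2 * 981 * 37) = sqrt(72594) = 269.4327 cm/s
Sprue area: A = Q / v = 371 / 269.4327 = 1.3770 cm^2


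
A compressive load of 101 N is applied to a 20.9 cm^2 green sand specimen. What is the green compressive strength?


Formula: Compressive Strength = Force / Area
Strength = 101 N / 20.9 cm^2 = 4.8325 N/cm^2

Answer: 4.8325 N/cm^2


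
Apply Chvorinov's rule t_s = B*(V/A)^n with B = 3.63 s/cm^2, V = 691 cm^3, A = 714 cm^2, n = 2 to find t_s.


Formula: t_s = B * (V/A)^n  (Chvorinov's rule, n=2)
Modulus M = V/A = 691/714 = 0.967787 cm
M^2 = 0.967787^2 = 0.936612 cm^2
t_s = 3.63 * 0.936612 = 3.3999 s

Answer: 3.3999 s


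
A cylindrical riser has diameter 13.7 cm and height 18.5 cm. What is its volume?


Formula: V = pi * (D/2)^2 * H  (cylinder volume)
Radius = D/2 = 13.7/2 = 6.85 cm
V = pi * 6.85^2 * 18.5 = 2727.1106 cm^3

Final answer: 2727.1106 cm^3


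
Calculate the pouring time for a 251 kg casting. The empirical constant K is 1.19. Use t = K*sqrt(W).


Formula: t = K * sqrt(W)
sqrt(W) = sqrt(251) = 15.84298
t = 1.19 * 15.84298 = 18.8531 s

Final answer: 18.8531 s


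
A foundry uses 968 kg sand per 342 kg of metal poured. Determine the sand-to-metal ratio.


Formula: Sand-to-Metal Ratio = W_sand / W_metal
Ratio = 968 kg / 342 kg = 2.8304


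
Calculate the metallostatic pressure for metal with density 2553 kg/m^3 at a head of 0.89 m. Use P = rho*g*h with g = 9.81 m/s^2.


Formula: P = rho * g * h
rho * g = 2553 * 9.81 = 25044.93 N/m^3
P = 25044.93 * 0.89 = 22289.9877 Pa

Answer: 22289.9877 Pa


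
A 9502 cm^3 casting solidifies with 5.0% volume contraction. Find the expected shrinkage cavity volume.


Formula: V_shrink = V_casting * shrinkage_pct / 100
V_shrink = 9502 cm^3 * 5.0 / 100 = 475.1000 cm^3

475.1000 cm^3


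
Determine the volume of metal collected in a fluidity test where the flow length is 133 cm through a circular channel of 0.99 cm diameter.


Formula: V = pi * (d/2)^2 * L  (cylinder volume)
Radius = 0.99/2 = 0.495 cm
V = pi * 0.495^2 * 133 = 102.3792 cm^3


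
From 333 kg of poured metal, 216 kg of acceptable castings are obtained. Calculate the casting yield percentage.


Formula: Casting Yield = (W_good / W_total) * 100
Yield = (216 kg / 333 kg) * 100 = 64.8649%

Answer: 64.8649%


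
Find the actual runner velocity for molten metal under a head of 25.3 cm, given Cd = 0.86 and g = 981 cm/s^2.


Formula: v = Cd * sqrt(2 * g * h)  (Torricelli with discharge coefficient)
2*g*h = 2 * 981 * 25.3 = 49638.6 cm^2/s^2
sqrt(49638.6) = 222.79722 cm/s
v = 0.86 * 222.79722 = 191.6056 cm/s


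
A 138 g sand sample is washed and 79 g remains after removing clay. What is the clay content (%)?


Formula: Clay% = (W_total - W_washed) / W_total * 100
Clay mass = 138 - 79 = 59 g
Clay% = 59 / 138 * 100 = 42.7536%

42.7536%


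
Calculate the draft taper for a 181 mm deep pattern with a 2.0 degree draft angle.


Formula: taper = depth * tan(draft_angle)
tan(2.0 deg) = 0.0349208
taper = 181 mm * 0.0349208 = 6.3207 mm

6.3207 mm


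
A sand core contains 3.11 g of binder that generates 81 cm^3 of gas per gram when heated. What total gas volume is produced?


Formula: V_gas = W_binder * gas_evolution_rate
V = 3.11 g * 81 cm^3/g = 251.9100 cm^3


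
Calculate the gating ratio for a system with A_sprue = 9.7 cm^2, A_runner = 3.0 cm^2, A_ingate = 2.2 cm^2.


Sprue:Runner:Ingate = 1 : 3.0/9.7 : 2.2/9.7 = 1:0.31:0.23

Answer: 1:0.31:0.23


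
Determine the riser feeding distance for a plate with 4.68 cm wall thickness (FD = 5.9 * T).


Formula: FD = 5.9 * T  (riser feeding-distance rule)
FD = 5.9 * 4.68 cm = 27.6120 cm

Answer: 27.6120 cm


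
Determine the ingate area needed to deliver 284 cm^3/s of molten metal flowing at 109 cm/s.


Formula: A_ingate = Q / v  (continuity equation)
A = 284 cm^3/s / 109 cm/s = 2.6055 cm^2

2.6055 cm^2


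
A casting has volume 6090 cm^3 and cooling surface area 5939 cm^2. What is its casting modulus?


Formula: Casting Modulus M = V / A
M = 6090 cm^3 / 5939 cm^2 = 1.0254 cm

Final answer: 1.0254 cm


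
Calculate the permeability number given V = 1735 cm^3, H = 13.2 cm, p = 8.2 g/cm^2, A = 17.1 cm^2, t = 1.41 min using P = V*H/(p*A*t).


Formula: Permeability Number P = (V * H) / (p * A * t)
Numerator: V * H = 1735 * 13.2 = 22902.0
Denominator: p * A * t = 8.2 * 17.1 * 1.41 = 197.7102
P = 22902.0 / 197.7102 = 115.8362

115.8362


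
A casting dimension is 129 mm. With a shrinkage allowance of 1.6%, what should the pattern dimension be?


Formula: L_pattern = L_casting * (1 + shrinkage_rate/100)
Shrinkage factor = 1 + 1.6/100 = 1.016
L_pattern = 129 mm * 1.016 = 131.0640 mm


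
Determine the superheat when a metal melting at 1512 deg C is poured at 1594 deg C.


Formula: Superheat = T_pour - T_melt
Superheat = 1594 - 1512 = 82 deg C

Answer: 82 deg C


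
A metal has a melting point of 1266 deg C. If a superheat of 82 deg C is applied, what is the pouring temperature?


Formula: T_pour = T_melt + Superheat
T_pour = 1266 + 82 = 1348 deg C

Answer: 1348 deg C


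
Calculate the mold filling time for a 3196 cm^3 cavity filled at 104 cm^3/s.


Formula: t_fill = V_mold / Q_flow
t = 3196 cm^3 / 104 cm^3/s = 30.7308 s

30.7308 s


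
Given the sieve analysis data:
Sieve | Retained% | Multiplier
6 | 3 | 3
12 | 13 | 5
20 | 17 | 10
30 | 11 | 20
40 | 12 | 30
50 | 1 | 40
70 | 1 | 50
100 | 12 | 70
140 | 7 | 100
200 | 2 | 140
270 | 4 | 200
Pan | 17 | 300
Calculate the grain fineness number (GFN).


Formula: GFN = sum(pct * multiplier) / sum(pct)
sum(pct * multiplier) = 8634
sum(pct) = 100
GFN = 8634 / 100 = 86.34

Answer: 86.34


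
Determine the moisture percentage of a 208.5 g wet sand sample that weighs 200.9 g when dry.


Formula: MC = (W_wet - W_dry) / W_wet * 100
Water mass = 208.5 - 200.9 = 7.6 g
MC = 7.6 / 208.5 * 100 = 3.6451%

Answer: 3.6451%


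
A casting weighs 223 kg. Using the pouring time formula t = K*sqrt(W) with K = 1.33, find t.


Formula: t = K * sqrt(W)
sqrt(W) = sqrt(223) = 14.93318
t = 1.33 * 14.93318 = 19.8611 s


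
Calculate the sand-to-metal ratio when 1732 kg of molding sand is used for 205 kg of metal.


Formula: Sand-to-Metal Ratio = W_sand / W_metal
Ratio = 1732 kg / 205 kg = 8.4488


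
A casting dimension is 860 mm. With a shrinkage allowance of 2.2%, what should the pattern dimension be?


Formula: L_pattern = L_casting * (1 + shrinkage_rate/100)
Shrinkage factor = 1 + 2.2/100 = 1.022
L_pattern = 860 mm * 1.022 = 878.9200 mm

Answer: 878.9200 mm


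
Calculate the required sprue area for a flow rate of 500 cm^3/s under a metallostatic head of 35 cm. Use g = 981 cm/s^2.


Formula: v = sqrt(2*g*h), A = Q/v
Velocity: v = sqrt(2 * 981 * 35) = sqrt(68670) = 262.0496 cm/s
Sprue area: A = Q / v = 500 / 262.0496 = 1.9080 cm^2

Final answer: 1.9080 cm^2


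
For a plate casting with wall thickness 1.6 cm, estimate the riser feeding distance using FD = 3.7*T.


Formula: FD = 3.7 * T  (riser feeding-distance rule)
FD = 3.7 * 1.6 cm = 5.9200 cm

Final answer: 5.9200 cm


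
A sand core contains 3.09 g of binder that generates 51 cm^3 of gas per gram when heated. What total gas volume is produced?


Formula: V_gas = W_binder * gas_evolution_rate
V = 3.09 g * 51 cm^3/g = 157.5900 cm^3

Final answer: 157.5900 cm^3


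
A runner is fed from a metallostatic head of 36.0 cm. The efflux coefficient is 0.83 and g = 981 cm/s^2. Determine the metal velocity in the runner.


Formula: v = Cd * sqrt(2 * g * h)  (Torricelli with discharge coefficient)
2*g*h = 2 * 981 * 36.0 = 70632.0 cm^2/s^2
sqrt(70632.0) = 265.76682 cm/s
v = 0.83 * 265.76682 = 220.5865 cm/s

Final answer: 220.5865 cm/s


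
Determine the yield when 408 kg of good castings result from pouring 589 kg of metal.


Formula: Casting Yield = (W_good / W_total) * 100
Yield = (408 kg / 589 kg) * 100 = 69.2699%

Final answer: 69.2699%


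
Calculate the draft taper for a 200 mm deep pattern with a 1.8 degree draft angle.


Formula: taper = depth * tan(draft_angle)
tan(1.8 deg) = 0.0314263
taper = 200 mm * 0.0314263 = 6.2853 mm

Answer: 6.2853 mm


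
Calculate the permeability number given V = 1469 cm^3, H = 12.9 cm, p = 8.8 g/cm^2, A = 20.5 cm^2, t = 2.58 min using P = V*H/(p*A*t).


Formula: Permeability Number P = (V * H) / (p * A * t)
Numerator: V * H = 1469 * 12.9 = 18950.1
Denominator: p * A * t = 8.8 * 20.5 * 2.58 = 465.432
P = 18950.1 / 465.432 = 40.7151

Final answer: 40.7151


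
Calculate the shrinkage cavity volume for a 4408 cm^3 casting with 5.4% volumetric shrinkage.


Formula: V_shrink = V_casting * shrinkage_pct / 100
V_shrink = 4408 cm^3 * 5.4 / 100 = 238.0320 cm^3

Final answer: 238.0320 cm^3


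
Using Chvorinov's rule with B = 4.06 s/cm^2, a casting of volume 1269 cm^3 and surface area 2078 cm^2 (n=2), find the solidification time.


Formula: t_s = B * (V/A)^n  (Chvorinov's rule, n=2)
Modulus M = V/A = 1269/2078 = 0.610683 cm
M^2 = 0.610683^2 = 0.372934 cm^2
t_s = 4.06 * 0.372934 = 1.5141 s

Answer: 1.5141 s


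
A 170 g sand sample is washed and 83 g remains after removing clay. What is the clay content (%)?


Formula: Clay% = (W_total - W_washed) / W_total * 100
Clay mass = 170 - 83 = 87 g
Clay% = 87 / 170 * 100 = 51.1765%

Answer: 51.1765%


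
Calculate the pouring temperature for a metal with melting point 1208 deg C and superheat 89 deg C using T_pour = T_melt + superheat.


Formula: T_pour = T_melt + Superheat
T_pour = 1208 + 89 = 1297 deg C

1297 deg C


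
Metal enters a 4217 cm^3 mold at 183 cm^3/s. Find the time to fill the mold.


Formula: t_fill = V_mold / Q_flow
t = 4217 cm^3 / 183 cm^3/s = 23.0437 s

Final answer: 23.0437 s


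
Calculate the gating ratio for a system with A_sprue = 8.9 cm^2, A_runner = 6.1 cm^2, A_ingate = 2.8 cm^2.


Sprue:Runner:Ingate = 1 : 6.1/8.9 : 2.8/8.9 = 1:0.69:0.31

Final answer: 1:0.69:0.31


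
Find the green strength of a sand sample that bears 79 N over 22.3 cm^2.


Formula: Compressive Strength = Force / Area
Strength = 79 N / 22.3 cm^2 = 3.5426 N/cm^2


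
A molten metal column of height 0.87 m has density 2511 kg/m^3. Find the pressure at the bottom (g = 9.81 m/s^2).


Formula: P = rho * g * h
rho * g = 2511 * 9.81 = 24632.91 N/m^3
P = 24632.91 * 0.87 = 21430.6317 Pa


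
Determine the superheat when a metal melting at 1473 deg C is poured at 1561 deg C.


Formula: Superheat = T_pour - T_melt
Superheat = 1561 - 1473 = 88 deg C

Final answer: 88 deg C


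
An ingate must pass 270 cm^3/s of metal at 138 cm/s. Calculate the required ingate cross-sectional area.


Formula: A_ingate = Q / v  (continuity equation)
A = 270 cm^3/s / 138 cm/s = 1.9565 cm^2

Answer: 1.9565 cm^2


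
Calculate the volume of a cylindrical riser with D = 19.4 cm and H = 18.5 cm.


Formula: V = pi * (D/2)^2 * H  (cylinder volume)
Radius = D/2 = 19.4/2 = 9.7 cm
V = pi * 9.7^2 * 18.5 = 5468.4604 cm^3

Answer: 5468.4604 cm^3


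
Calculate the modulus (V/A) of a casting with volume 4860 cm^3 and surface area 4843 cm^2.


Formula: Casting Modulus M = V / A
M = 4860 cm^3 / 4843 cm^2 = 1.0035 cm

1.0035 cm


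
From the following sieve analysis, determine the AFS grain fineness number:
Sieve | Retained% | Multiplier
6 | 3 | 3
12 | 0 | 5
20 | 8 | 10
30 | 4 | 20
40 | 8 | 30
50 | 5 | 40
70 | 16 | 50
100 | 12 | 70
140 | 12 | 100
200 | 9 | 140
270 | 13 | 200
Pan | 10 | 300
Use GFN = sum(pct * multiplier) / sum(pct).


Formula: GFN = sum(pct * multiplier) / sum(pct)
sum(pct * multiplier) = 10309
sum(pct) = 100
GFN = 10309 / 100 = 103.09

Final answer: 103.09


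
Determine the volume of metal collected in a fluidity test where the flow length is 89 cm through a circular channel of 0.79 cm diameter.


Formula: V = pi * (d/2)^2 * L  (cylinder volume)
Radius = 0.79/2 = 0.395 cm
V = pi * 0.395^2 * 89 = 43.6249 cm^3

43.6249 cm^3


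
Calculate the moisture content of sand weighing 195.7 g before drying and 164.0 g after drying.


Formula: MC = (W_wet - W_dry) / W_wet * 100
Water mass = 195.7 - 164.0 = 31.7 g
MC = 31.7 / 195.7 * 100 = 16.1983%

Answer: 16.1983%


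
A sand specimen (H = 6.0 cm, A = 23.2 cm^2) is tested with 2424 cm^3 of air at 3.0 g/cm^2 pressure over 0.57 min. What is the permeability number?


Formula: Permeability Number P = (V * H) / (p * A * t)
Numerator: V * H = 2424 * 6.0 = 14544.0
Denominator: p * A * t = 3.0 * 23.2 * 0.57 = 39.672
P = 14544.0 / 39.672 = 366.6062


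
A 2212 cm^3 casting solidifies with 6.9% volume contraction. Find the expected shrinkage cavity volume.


Formula: V_shrink = V_casting * shrinkage_pct / 100
V_shrink = 2212 cm^3 * 6.9 / 100 = 152.6280 cm^3


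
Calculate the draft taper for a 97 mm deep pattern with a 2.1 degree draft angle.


Formula: taper = depth * tan(draft_angle)
tan(2.1 deg) = 0.0366683
taper = 97 mm * 0.0366683 = 3.5568 mm

Final answer: 3.5568 mm


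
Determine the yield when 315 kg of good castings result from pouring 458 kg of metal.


Formula: Casting Yield = (W_good / W_total) * 100
Yield = (315 kg / 458 kg) * 100 = 68.7773%

68.7773%


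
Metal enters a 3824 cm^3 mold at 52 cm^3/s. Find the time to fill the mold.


Formula: t_fill = V_mold / Q_flow
t = 3824 cm^3 / 52 cm^3/s = 73.5385 s

Final answer: 73.5385 s


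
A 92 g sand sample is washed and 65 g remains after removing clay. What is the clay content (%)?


Formula: Clay% = (W_total - W_washed) / W_total * 100
Clay mass = 92 - 65 = 27 g
Clay% = 27 / 92 * 100 = 29.3478%

29.3478%


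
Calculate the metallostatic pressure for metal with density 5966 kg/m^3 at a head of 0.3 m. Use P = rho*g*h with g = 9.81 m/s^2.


Formula: P = rho * g * h
rho * g = 5966 * 9.81 = 58526.46 N/m^3
P = 58526.46 * 0.3 = 17557.9380 Pa

Final answer: 17557.9380 Pa


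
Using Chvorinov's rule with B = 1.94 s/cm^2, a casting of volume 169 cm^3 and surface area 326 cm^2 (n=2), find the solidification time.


Formula: t_s = B * (V/A)^n  (Chvorinov's rule, n=2)
Modulus M = V/A = 169/326 = 0.518405 cm
M^2 = 0.518405^2 = 0.268744 cm^2
t_s = 1.94 * 0.268744 = 0.5214 s

Final answer: 0.5214 s


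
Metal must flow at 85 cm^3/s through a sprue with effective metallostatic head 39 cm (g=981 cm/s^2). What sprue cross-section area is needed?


Formula: v = sqrt(2*g*h), A = Q/v
Velocity: v = sqrt(2 * 981 * 39) = sqrt(76518) = 276.6189 cm/s
Sprue area: A = Q / v = 85 / 276.6189 = 0.3073 cm^2


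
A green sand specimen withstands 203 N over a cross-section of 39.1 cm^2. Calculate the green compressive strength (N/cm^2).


Formula: Compressive Strength = Force / Area
Strength = 203 N / 39.1 cm^2 = 5.1918 N/cm^2


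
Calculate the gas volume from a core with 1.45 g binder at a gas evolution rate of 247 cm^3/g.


Formula: V_gas = W_binder * gas_evolution_rate
V = 1.45 g * 247 cm^3/g = 358.1500 cm^3

358.1500 cm^3


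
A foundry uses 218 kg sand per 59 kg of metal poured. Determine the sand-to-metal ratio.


Formula: Sand-to-Metal Ratio = W_sand / W_metal
Ratio = 218 kg / 59 kg = 3.6949

3.6949


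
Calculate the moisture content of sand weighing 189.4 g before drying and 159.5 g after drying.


Formula: MC = (W_wet - W_dry) / W_wet * 100
Water mass = 189.4 - 159.5 = 29.9 g
MC = 29.9 / 189.4 * 100 = 15.7867%

Answer: 15.7867%


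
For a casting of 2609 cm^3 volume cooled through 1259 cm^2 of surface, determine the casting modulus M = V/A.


Formula: Casting Modulus M = V / A
M = 2609 cm^3 / 1259 cm^2 = 2.0723 cm

2.0723 cm


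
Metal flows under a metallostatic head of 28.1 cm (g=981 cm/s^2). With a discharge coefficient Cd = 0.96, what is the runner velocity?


Formula: v = Cd * sqrt(2 * g * h)  (Torricelli with discharge coefficient)
2*g*h = 2 * 981 * 28.1 = 55132.2 cm^2/s^2
sqrt(55132.2) = 234.80247 cm/s
v = 0.96 * 234.80247 = 225.4104 cm/s

225.4104 cm/s


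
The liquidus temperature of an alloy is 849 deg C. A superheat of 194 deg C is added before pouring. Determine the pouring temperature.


Formula: T_pour = T_melt + Superheat
T_pour = 849 + 194 = 1043 deg C

Answer: 1043 deg C


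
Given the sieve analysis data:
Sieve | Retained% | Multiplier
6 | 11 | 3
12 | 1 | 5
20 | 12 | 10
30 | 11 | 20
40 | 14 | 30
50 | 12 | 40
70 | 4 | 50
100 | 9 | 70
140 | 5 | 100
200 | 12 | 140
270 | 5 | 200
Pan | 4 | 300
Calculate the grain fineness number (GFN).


Formula: GFN = sum(pct * multiplier) / sum(pct)
sum(pct * multiplier) = 6488
sum(pct) = 100
GFN = 6488 / 100 = 64.88


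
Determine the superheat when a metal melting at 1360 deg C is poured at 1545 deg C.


Formula: Superheat = T_pour - T_melt
Superheat = 1545 - 1360 = 185 deg C

Answer: 185 deg C


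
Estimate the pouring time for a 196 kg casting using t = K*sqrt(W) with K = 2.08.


Formula: t = K * sqrt(W)
sqrt(W) = sqrt(196) = 14.00000
t = 2.08 * 14.00000 = 29.1200 s

Final answer: 29.1200 s


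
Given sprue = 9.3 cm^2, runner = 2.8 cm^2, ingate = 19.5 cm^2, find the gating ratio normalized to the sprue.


Sprue:Runner:Ingate = 1 : 2.8/9.3 : 19.5/9.3 = 1:0.30:2.10

Final answer: 1:0.30:2.10


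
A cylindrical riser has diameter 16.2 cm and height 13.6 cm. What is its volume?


Formula: V = pi * (D/2)^2 * H  (cylinder volume)
Radius = D/2 = 16.2/2 = 8.1 cm
V = pi * 8.1^2 * 13.6 = 2803.2306 cm^3

2803.2306 cm^3


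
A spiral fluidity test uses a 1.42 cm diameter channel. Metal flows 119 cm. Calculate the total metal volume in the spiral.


Formula: V = pi * (d/2)^2 * L  (cylinder volume)
Radius = 1.42/2 = 0.71 cm
V = pi * 0.71^2 * 119 = 188.4575 cm^3

Final answer: 188.4575 cm^3


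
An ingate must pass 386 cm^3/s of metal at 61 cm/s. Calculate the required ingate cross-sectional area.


Formula: A_ingate = Q / v  (continuity equation)
A = 386 cm^3/s / 61 cm/s = 6.3279 cm^2

Final answer: 6.3279 cm^2


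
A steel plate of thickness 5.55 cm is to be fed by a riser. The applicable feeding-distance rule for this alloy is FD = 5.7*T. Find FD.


Formula: FD = 5.7 * T  (riser feeding-distance rule)
FD = 5.7 * 5.55 cm = 31.6350 cm


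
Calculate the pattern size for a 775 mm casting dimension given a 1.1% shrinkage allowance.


Formula: L_pattern = L_casting * (1 + shrinkage_rate/100)
Shrinkage factor = 1 + 1.1/100 = 1.011
L_pattern = 775 mm * 1.011 = 783.5250 mm

Final answer: 783.5250 mm


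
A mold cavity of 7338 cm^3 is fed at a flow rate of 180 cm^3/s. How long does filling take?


Formula: t_fill = V_mold / Q_flow
t = 7338 cm^3 / 180 cm^3/s = 40.7667 s


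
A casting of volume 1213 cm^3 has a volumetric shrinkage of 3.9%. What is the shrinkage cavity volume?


Formula: V_shrink = V_casting * shrinkage_pct / 100
V_shrink = 1213 cm^3 * 3.9 / 100 = 47.3070 cm^3

Answer: 47.3070 cm^3


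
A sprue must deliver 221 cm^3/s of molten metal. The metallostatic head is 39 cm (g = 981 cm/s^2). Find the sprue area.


Formula: v = sqrt(2*g*h), A = Q/v
Velocity: v = sqrt(2 * 981 * 39) = sqrt(76518) = 276.6189 cm/s
Sprue area: A = Q / v = 221 / 276.6189 = 0.7989 cm^2

Answer: 0.7989 cm^2


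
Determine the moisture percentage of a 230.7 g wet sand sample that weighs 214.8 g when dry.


Formula: MC = (W_wet - W_dry) / W_wet * 100
Water mass = 230.7 - 214.8 = 15.9 g
MC = 15.9 / 230.7 * 100 = 6.8921%

Answer: 6.8921%


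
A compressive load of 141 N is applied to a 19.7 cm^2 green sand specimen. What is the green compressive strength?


Formula: Compressive Strength = Force / Area
Strength = 141 N / 19.7 cm^2 = 7.1574 N/cm^2

Final answer: 7.1574 N/cm^2


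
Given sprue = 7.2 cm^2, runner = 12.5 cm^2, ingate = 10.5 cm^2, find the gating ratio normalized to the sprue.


Sprue:Runner:Ingate = 1 : 12.5/7.2 : 10.5/7.2 = 1:1.74:1.46

1:1.74:1.46


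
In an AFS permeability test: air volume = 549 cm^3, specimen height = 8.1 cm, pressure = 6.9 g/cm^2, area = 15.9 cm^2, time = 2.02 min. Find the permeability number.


Formula: Permeability Number P = (V * H) / (p * A * t)
Numerator: V * H = 549 * 8.1 = 4446.9
Denominator: p * A * t = 6.9 * 15.9 * 2.02 = 221.6142
P = 4446.9 / 221.6142 = 20.0660

Answer: 20.0660


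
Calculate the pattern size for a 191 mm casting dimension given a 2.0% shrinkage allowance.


Formula: L_pattern = L_casting * (1 + shrinkage_rate/100)
Shrinkage factor = 1 + 2.0/100 = 1.02
L_pattern = 191 mm * 1.02 = 194.8200 mm

Final answer: 194.8200 mm


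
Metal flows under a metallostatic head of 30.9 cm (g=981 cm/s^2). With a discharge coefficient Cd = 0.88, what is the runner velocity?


Formula: v = Cd * sqrt(2 * g * h)  (Torricelli with discharge coefficient)
2*g*h = 2 * 981 * 30.9 = 60625.8 cm^2/s^2
sqrt(60625.8) = 246.22307 cm/s
v = 0.88 * 246.22307 = 216.6763 cm/s

Answer: 216.6763 cm/s


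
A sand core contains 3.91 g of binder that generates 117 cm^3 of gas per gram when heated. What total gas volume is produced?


Formula: V_gas = W_binder * gas_evolution_rate
V = 3.91 g * 117 cm^3/g = 457.4700 cm^3

Answer: 457.4700 cm^3


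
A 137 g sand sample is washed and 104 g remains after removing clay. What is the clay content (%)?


Formula: Clay% = (W_total - W_washed) / W_total * 100
Clay mass = 137 - 104 = 33 g
Clay% = 33 / 137 * 100 = 24.0876%

24.0876%


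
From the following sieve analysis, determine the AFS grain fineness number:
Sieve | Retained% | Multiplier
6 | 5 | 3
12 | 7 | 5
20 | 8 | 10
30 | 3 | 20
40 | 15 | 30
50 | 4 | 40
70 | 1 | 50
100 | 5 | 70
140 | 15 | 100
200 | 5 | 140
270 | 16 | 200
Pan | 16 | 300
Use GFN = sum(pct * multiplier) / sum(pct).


Formula: GFN = sum(pct * multiplier) / sum(pct)
sum(pct * multiplier) = 11400
sum(pct) = 100
GFN = 11400 / 100 = 114.00

114.00


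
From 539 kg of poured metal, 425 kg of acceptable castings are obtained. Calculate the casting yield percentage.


Formula: Casting Yield = (W_good / W_total) * 100
Yield = (425 kg / 539 kg) * 100 = 78.8497%

78.8497%


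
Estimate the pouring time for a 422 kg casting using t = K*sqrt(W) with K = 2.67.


Formula: t = K * sqrt(W)
sqrt(W) = sqrt(422) = 20.54264
t = 2.67 * 20.54264 = 54.8488 s

Final answer: 54.8488 s


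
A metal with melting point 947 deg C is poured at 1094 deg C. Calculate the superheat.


Formula: Superheat = T_pour - T_melt
Superheat = 1094 - 947 = 147 deg C

147 deg C


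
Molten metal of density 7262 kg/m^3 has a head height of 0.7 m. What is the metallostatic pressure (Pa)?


Formula: P = rho * g * h
rho * g = 7262 * 9.81 = 71240.22 N/m^3
P = 71240.22 * 0.7 = 49868.1540 Pa

Answer: 49868.1540 Pa


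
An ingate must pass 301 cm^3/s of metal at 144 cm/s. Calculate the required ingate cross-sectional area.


Formula: A_ingate = Q / v  (continuity equation)
A = 301 cm^3/s / 144 cm/s = 2.0903 cm^2

Final answer: 2.0903 cm^2


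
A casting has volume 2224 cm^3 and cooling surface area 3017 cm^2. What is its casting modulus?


Formula: Casting Modulus M = V / A
M = 2224 cm^3 / 3017 cm^2 = 0.7372 cm


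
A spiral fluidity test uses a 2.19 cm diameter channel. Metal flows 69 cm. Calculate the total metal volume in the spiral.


Formula: V = pi * (d/2)^2 * L  (cylinder volume)
Radius = 2.19/2 = 1.095 cm
V = pi * 1.095^2 * 69 = 259.9125 cm^3

Final answer: 259.9125 cm^3


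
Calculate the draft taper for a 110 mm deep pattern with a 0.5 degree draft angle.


Formula: taper = depth * tan(draft_angle)
tan(0.5 deg) = 0.0087269
taper = 110 mm * 0.0087269 = 0.9600 mm

0.9600 mm


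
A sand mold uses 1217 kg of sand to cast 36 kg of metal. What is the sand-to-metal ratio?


Formula: Sand-to-Metal Ratio = W_sand / W_metal
Ratio = 1217 kg / 36 kg = 33.8056


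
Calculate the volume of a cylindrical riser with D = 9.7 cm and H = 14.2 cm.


Formula: V = pi * (D/2)^2 * H  (cylinder volume)
Radius = D/2 = 9.7/2 = 4.85 cm
V = pi * 4.85^2 * 14.2 = 1049.3532 cm^3

1049.3532 cm^3


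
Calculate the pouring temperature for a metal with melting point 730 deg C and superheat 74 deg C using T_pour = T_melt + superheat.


Formula: T_pour = T_melt + Superheat
T_pour = 730 + 74 = 804 deg C


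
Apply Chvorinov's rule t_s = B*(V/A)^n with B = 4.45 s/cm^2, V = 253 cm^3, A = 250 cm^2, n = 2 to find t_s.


Formula: t_s = B * (V/A)^n  (Chvorinov's rule, n=2)
Modulus M = V/A = 253/250 = 1.012000 cm
M^2 = 1.012000^2 = 1.024144 cm^2
t_s = 4.45 * 1.024144 = 4.5574 s


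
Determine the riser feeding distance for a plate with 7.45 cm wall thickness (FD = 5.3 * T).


Formula: FD = 5.3 * T  (riser feeding-distance rule)
FD = 5.3 * 7.45 cm = 39.4850 cm

Answer: 39.4850 cm


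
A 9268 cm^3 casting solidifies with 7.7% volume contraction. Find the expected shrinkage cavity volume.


Formula: V_shrink = V_casting * shrinkage_pct / 100
V_shrink = 9268 cm^3 * 7.7 / 100 = 713.6360 cm^3

713.6360 cm^3


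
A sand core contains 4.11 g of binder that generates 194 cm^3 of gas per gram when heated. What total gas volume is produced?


Formula: V_gas = W_binder * gas_evolution_rate
V = 4.11 g * 194 cm^3/g = 797.3400 cm^3

Final answer: 797.3400 cm^3


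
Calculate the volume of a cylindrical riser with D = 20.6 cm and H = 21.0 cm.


Formula: V = pi * (D/2)^2 * H  (cylinder volume)
Radius = D/2 = 20.6/2 = 10.3 cm
V = pi * 10.3^2 * 21.0 = 6999.1229 cm^3

Final answer: 6999.1229 cm^3


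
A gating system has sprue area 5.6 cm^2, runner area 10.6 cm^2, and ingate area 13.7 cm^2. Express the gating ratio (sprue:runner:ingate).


Sprue:Runner:Ingate = 1 : 10.6/5.6 : 13.7/5.6 = 1:1.89:2.45
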